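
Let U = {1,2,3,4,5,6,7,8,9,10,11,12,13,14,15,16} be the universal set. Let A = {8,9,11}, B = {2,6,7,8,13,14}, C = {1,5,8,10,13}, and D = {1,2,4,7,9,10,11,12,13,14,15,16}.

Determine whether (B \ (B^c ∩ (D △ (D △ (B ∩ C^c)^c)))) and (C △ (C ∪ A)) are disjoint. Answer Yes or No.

Yes

B^c = {1,3,4,5,9,10,11,12,15,16}
C^c = {2,3,4,6,7,9,11,12,14,15,16}
B ∩ C^c = {2,6,7,14}
(B ∩ C^c)^c = {1,3,4,5,8,9,10,11,12,13,15,16}
D △ (B ∩ C^c)^c = {2,3,5,7,8,14}
D △ (D △ (B ∩ C^c)^c) = {1,3,4,5,8,9,10,11,12,13,15,16}
B^c ∩ (D △ (D △ (B ∩ C^c)^c)) = {1,3,4,5,9,10,11,12,15,16}
B \ (B^c ∩ (D △ (D △ (B ∩ C^c)^c))) = {2,6,7,8,13,14}
C ∪ A = {1,5,8,9,10,11,13}
C △ (C ∪ A) = {9,11}
{2,6,7,8,13,14} and {9,11} share no elements.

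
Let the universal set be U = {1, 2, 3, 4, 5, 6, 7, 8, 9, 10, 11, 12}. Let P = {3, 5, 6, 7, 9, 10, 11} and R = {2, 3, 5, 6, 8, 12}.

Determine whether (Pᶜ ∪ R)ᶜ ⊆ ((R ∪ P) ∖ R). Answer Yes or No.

Yes

Pᶜ = {1, 2, 4, 8, 12}
Pᶜ ∪ R = {1, 2, 3, 4, 5, 6, 8, 12}
(Pᶜ ∪ R)ᶜ = {7, 9, 10, 11}
R ∪ P = {2, 3, 5, 6, 7, 8, 9, 10, 11, 12}
(R ∪ P) ∖ R = {7, 9, 10, 11}
Every element of {7, 9, 10, 11} is in {7, 9, 10, 11}, so (Pᶜ ∪ R)ᶜ ⊆ (R ∪ P) ∖ R.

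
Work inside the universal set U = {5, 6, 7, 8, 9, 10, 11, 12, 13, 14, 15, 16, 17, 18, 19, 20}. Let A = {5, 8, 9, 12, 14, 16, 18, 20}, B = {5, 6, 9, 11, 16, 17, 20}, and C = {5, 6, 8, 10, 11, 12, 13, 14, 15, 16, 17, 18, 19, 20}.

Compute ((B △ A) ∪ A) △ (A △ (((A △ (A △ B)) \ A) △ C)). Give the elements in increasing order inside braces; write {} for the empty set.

B △ A = {6, 8, 11, 12, 14, 17, 18}
(B △ A) ∪ A = {5, 6, 8, 9, 11, 12, 14, 16, 17, 18, 20}
A △ B = {6, 8, 11, 12, 14, 17, 18}
A △ (A △ B) = {5, 6, 9, 11, 16, 17, 20}
(A △ (A △ B)) \ A = {6, 11, 17}
((A △ (A △ B)) \ A) △ C = {5, 8, 10, 12, 13, 14, 15, 16, 18, 19, 20}
A △ (((A △ (A △ B)) \ A) △ C) = {9, 10, 13, 15, 19}
((B △ A) ∪ A) △ (A △ (((A △ (A △ B)) \ A) △ C)) = {5, 6, 8, 10, 11, 12, 13, 14, 15, 16, 17, 18, 19, 20}

{5, 6, 8, 10, 11, 12, 13, 14, 15, 16, 17, 18, 19, 20}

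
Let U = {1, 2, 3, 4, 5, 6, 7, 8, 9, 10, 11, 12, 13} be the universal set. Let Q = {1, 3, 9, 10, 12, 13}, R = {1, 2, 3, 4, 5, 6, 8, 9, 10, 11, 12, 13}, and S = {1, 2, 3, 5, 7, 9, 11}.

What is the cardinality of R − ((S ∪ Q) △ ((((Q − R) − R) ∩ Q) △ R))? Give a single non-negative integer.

S ∪ Q = {1, 2, 3, 5, 7, 9, 10, 11, 12, 13}
Q − R = {}
(Q − R) − R = {}
((Q − R) − R) ∩ Q = {}
(((Q − R) − R) ∩ Q) △ R = {1, 2, 3, 4, 5, 6, 8, 9, 10, 11, 12, 13}
(S ∪ Q) △ ((((Q − R) − R) ∩ Q) △ R) = {4, 6, 7, 8}
R − ((S ∪ Q) △ ((((Q − R) − R) ∩ Q) △ R)) = {1, 2, 3, 5, 9, 10, 11, 12, 13}
|R − ((S ∪ Q) △ ((((Q − R) − R) ∩ Q) △ R))| = 9

9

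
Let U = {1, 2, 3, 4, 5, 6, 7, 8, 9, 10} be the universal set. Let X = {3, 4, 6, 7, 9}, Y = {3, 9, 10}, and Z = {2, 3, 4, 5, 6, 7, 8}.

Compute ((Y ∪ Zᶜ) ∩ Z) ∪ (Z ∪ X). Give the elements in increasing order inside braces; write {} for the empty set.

{2, 3, 4, 5, 6, 7, 8, 9}

Zᶜ = {1, 9, 10}
Y ∪ Zᶜ = {1, 3, 9, 10}
(Y ∪ Zᶜ) ∩ Z = {3}
Z ∪ X = {2, 3, 4, 5, 6, 7, 8, 9}
((Y ∪ Zᶜ) ∩ Z) ∪ (Z ∪ X) = {2, 3, 4, 5, 6, 7, 8, 9}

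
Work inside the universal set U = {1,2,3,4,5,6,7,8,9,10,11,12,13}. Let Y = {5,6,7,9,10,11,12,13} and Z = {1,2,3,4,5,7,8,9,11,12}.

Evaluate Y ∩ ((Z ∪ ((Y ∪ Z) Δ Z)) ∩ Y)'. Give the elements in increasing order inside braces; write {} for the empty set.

{}

Y ∪ Z = {1,2,3,4,5,6,7,8,9,10,11,12,13}
(Y ∪ Z) Δ Z = {6,10,13}
Z ∪ ((Y ∪ Z) Δ Z) = {1,2,3,4,5,6,7,8,9,10,11,12,13}
(Z ∪ ((Y ∪ Z) Δ Z)) ∩ Y = {5,6,7,9,10,11,12,13}
((Z ∪ ((Y ∪ Z) Δ Z)) ∩ Y)' = {1,2,3,4,8}
Y ∩ ((Z ∪ ((Y ∪ Z) Δ Z)) ∩ Y)' = {}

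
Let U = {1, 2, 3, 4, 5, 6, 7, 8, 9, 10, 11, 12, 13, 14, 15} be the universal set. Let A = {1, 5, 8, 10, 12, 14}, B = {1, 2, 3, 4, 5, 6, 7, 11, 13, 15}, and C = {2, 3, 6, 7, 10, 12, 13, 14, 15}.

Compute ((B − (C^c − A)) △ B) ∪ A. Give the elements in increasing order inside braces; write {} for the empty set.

{1, 4, 5, 8, 10, 11, 12, 14}

C^c = {1, 4, 5, 8, 9, 11}
C^c − A = {4, 9, 11}
B − (C^c − A) = {1, 2, 3, 5, 6, 7, 13, 15}
(B − (C^c − A)) △ B = {4, 11}
((B − (C^c − A)) △ B) ∪ A = {1, 4, 5, 8, 10, 11, 12, 14}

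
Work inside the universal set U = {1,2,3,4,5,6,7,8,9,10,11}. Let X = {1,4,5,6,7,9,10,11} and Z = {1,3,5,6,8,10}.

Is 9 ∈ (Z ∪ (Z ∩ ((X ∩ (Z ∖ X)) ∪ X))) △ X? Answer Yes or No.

9 ∉ Z and 9 ∈ X, so 9 ∉ Z ∖ X
9 ∈ X and 9 ∉ (Z ∖ X), so 9 ∉ X ∩ (Z ∖ X)
9 ∉ (X ∩ (Z ∖ X)) and 9 ∈ X, so 9 ∈ (X ∩ (Z ∖ X)) ∪ X
9 ∉ Z and 9 ∈ ((X ∩ (Z ∖ X)) ∪ X), so 9 ∉ Z ∩ ((X ∩ (Z ∖ X)) ∪ X)
9 ∉ Z and 9 ∉ (Z ∩ ((X ∩ (Z ∖ X)) ∪ X)), so 9 ∉ Z ∪ (Z ∩ ((X ∩ (Z ∖ X)) ∪ X))
9 ∉ (Z ∪ (Z ∩ ((X ∩ (Z ∖ X)) ∪ X))) and 9 ∈ X, so 9 ∈ (Z ∪ (Z ∩ ((X ∩ (Z ∖ X)) ∪ X))) △ X

Yes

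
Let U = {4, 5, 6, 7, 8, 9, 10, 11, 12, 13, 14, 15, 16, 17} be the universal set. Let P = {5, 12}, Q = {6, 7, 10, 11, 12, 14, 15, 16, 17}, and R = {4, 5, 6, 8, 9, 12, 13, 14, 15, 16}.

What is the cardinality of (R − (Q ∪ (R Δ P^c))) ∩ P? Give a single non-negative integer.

P^c = {4, 6, 7, 8, 9, 10, 11, 13, 14, 15, 16, 17}
R Δ P^c = {5, 7, 10, 11, 12, 17}
Q ∪ (R Δ P^c) = {5, 6, 7, 10, 11, 12, 14, 15, 16, 17}
R − (Q ∪ (R Δ P^c)) = {4, 8, 9, 13}
(R − (Q ∪ (R Δ P^c))) ∩ P = {}
|(R − (Q ∪ (R Δ P^c))) ∩ P| = 0

0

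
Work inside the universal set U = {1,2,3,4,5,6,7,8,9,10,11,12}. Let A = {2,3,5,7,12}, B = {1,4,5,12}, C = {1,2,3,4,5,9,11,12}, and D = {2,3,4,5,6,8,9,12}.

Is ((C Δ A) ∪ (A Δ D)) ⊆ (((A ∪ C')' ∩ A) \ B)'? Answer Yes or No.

C Δ A = {1,4,7,9,11}
A Δ D = {4,6,7,8,9}
(C Δ A) ∪ (A Δ D) = {1,4,6,7,8,9,11}
C' = {6,7,8,10}
A ∪ C' = {2,3,5,6,7,8,10,12}
(A ∪ C')' = {1,4,9,11}
(A ∪ C')' ∩ A = {}
((A ∪ C')' ∩ A) \ B = {}
(((A ∪ C')' ∩ A) \ B)' = {1,2,3,4,5,6,7,8,9,10,11,12}
Every element of {1,4,6,7,8,9,11} is in {1,2,3,4,5,6,7,8,9,10,11,12}, so (C Δ A) ∪ (A Δ D) ⊆ (((A ∪ C')' ∩ A) \ B)'.

Yes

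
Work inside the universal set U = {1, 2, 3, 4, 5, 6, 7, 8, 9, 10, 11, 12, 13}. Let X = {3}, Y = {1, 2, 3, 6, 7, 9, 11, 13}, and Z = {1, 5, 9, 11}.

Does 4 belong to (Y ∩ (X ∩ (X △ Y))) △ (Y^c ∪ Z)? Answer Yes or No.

4 ∉ X and 4 ∉ Y, so 4 ∉ X △ Y
4 ∉ X and 4 ∉ (X △ Y), so 4 ∉ X ∩ (X △ Y)
4 ∉ Y and 4 ∉ (X ∩ (X △ Y)), so 4 ∉ Y ∩ (X ∩ (X △ Y))
4 ∉ Y, so 4 ∈ Y^c
4 ∈ Y^c and 4 ∉ Z, so 4 ∈ Y^c ∪ Z
4 ∉ (Y ∩ (X ∩ (X △ Y))) and 4 ∈ (Y^c ∪ Z), so 4 ∈ (Y ∩ (X ∩ (X △ Y))) △ (Y^c ∪ Z)

Yes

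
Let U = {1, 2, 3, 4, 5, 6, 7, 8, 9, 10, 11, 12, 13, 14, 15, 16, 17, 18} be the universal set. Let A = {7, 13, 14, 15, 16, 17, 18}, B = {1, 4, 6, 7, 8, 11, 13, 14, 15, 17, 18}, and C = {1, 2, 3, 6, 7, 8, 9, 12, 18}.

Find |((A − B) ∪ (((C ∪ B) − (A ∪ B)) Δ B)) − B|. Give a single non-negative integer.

5

A − B = {16}
C ∪ B = {1, 2, 3, 4, 6, 7, 8, 9, 11, 12, 13, 14, 15, 17, 18}
A ∪ B = {1, 4, 6, 7, 8, 11, 13, 14, 15, 16, 17, 18}
(C ∪ B) − (A ∪ B) = {2, 3, 9, 12}
((C ∪ B) − (A ∪ B)) Δ B = {1, 2, 3, 4, 6, 7, 8, 9, 11, 12, 13, 14, 15, 17, 18}
(A − B) ∪ (((C ∪ B) − (A ∪ B)) Δ B) = {1, 2, 3, 4, 6, 7, 8, 9, 11, 12, 13, 14, 15, 16, 17, 18}
((A − B) ∪ (((C ∪ B) − (A ∪ B)) Δ B)) − B = {2, 3, 9, 12, 16}
|((A − B) ∪ (((C ∪ B) − (A ∪ B)) Δ B)) − B| = 5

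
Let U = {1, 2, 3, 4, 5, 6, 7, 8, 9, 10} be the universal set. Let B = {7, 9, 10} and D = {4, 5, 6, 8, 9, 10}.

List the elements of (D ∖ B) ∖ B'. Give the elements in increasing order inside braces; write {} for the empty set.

{}

D ∖ B = {4, 5, 6, 8}
B' = {1, 2, 3, 4, 5, 6, 8}
(D ∖ B) ∖ B' = {}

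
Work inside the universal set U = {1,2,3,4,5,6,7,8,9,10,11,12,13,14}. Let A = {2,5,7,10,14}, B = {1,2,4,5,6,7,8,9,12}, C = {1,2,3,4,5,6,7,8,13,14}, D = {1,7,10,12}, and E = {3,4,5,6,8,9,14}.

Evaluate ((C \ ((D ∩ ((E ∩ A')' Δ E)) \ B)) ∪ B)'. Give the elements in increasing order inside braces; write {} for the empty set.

{10,11}

A' = {1,3,4,6,8,9,11,12,13}
E ∩ A' = {3,4,6,8,9}
(E ∩ A')' = {1,2,5,7,10,11,12,13,14}
(E ∩ A')' Δ E = {1,2,3,4,6,7,8,9,10,11,12,13}
D ∩ ((E ∩ A')' Δ E) = {1,7,10,12}
(D ∩ ((E ∩ A')' Δ E)) \ B = {10}
C \ ((D ∩ ((E ∩ A')' Δ E)) \ B) = {1,2,3,4,5,6,7,8,13,14}
(C \ ((D ∩ ((E ∩ A')' Δ E)) \ B)) ∪ B = {1,2,3,4,5,6,7,8,9,12,13,14}
((C \ ((D ∩ ((E ∩ A')' Δ E)) \ B)) ∪ B)' = {10,11}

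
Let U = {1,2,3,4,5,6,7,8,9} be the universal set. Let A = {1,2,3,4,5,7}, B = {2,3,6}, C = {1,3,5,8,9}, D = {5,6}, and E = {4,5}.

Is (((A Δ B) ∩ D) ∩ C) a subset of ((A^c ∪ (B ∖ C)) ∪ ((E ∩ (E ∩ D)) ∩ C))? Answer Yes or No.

Yes

A Δ B = {1,4,5,6,7}
(A Δ B) ∩ D = {5,6}
((A Δ B) ∩ D) ∩ C = {5}
A^c = {6,8,9}
B ∖ C = {2,6}
A^c ∪ (B ∖ C) = {2,6,8,9}
E ∩ D = {5}
E ∩ (E ∩ D) = {5}
(E ∩ (E ∩ D)) ∩ C = {5}
(A^c ∪ (B ∖ C)) ∪ ((E ∩ (E ∩ D)) ∩ C) = {2,5,6,8,9}
Every element of {5} is in {2,5,6,8,9}, so ((A Δ B) ∩ D) ∩ C ⊆ (A^c ∪ (B ∖ C)) ∪ ((E ∩ (E ∩ D)) ∩ C).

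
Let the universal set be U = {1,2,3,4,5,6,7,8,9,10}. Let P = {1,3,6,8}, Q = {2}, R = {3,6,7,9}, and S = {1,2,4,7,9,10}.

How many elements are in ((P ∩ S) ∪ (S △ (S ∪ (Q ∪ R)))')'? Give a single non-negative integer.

2

P ∩ S = {1}
Q ∪ R = {2,3,6,7,9}
S ∪ (Q ∪ R) = {1,2,3,4,6,7,9,10}
S △ (S ∪ (Q ∪ R)) = {3,6}
(S △ (S ∪ (Q ∪ R)))' = {1,2,4,5,7,8,9,10}
(P ∩ S) ∪ (S △ (S ∪ (Q ∪ R)))' = {1,2,4,5,7,8,9,10}
((P ∩ S) ∪ (S △ (S ∪ (Q ∪ R)))')' = {3,6}
|((P ∩ S) ∪ (S △ (S ∪ (Q ∪ R)))')'| = 2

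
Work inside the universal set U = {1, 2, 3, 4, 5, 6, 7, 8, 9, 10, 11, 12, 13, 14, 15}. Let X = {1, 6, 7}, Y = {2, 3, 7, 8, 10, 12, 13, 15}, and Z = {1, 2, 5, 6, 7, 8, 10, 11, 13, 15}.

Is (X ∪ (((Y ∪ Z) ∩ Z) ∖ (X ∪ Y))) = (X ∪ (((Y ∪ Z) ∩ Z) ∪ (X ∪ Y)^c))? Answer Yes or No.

No

Y ∪ Z = {1, 2, 3, 5, 6, 7, 8, 10, 11, 12, 13, 15}
(Y ∪ Z) ∩ Z = {1, 2, 5, 6, 7, 8, 10, 11, 13, 15}
X ∪ Y = {1, 2, 3, 6, 7, 8, 10, 12, 13, 15}
((Y ∪ Z) ∩ Z) ∖ (X ∪ Y) = {5, 11}
X ∪ (((Y ∪ Z) ∩ Z) ∖ (X ∪ Y)) = {1, 5, 6, 7, 11}
(X ∪ Y)^c = {4, 5, 9, 11, 14}
((Y ∪ Z) ∩ Z) ∪ (X ∪ Y)^c = {1, 2, 4, 5, 6, 7, 8, 9, 10, 11, 13, 14, 15}
X ∪ (((Y ∪ Z) ∩ Z) ∪ (X ∪ Y)^c) = {1, 2, 4, 5, 6, 7, 8, 9, 10, 11, 13, 14, 15}
2 ∈ X ∪ (((Y ∪ Z) ∩ Z) ∪ (X ∪ Y)^c) but 2 ∉ X ∪ (((Y ∪ Z) ∩ Z) ∖ (X ∪ Y)), so they differ.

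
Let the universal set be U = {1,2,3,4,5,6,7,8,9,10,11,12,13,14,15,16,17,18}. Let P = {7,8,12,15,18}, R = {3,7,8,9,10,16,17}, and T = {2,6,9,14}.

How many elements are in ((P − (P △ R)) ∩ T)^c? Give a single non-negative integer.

P △ R = {3,9,10,12,15,16,17,18}
P − (P △ R) = {7,8}
(P − (P △ R)) ∩ T = {}
((P − (P △ R)) ∩ T)^c = {1,2,3,4,5,6,7,8,9,10,11,12,13,14,15,16,17,18}
|((P − (P △ R)) ∩ T)^c| = 18

18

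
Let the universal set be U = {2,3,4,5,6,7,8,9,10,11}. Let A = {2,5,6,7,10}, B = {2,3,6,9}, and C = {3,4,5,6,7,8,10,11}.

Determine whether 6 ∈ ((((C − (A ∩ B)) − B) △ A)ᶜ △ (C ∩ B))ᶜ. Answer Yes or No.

No

6 ∈ A and 6 ∈ B, so 6 ∈ A ∩ B
6 ∈ C and 6 ∈ (A ∩ B), so 6 ∉ C − (A ∩ B)
6 ∉ (C − (A ∩ B)) and 6 ∈ B, so 6 ∉ (C − (A ∩ B)) − B
6 ∉ ((C − (A ∩ B)) − B) and 6 ∈ A, so 6 ∈ ((C − (A ∩ B)) − B) △ A
6 ∉ (((C − (A ∩ B)) − B) △ A)ᶜ since 6 ∈ (((C − (A ∩ B)) − B) △ A)
6 ∈ C and 6 ∈ B, so 6 ∈ C ∩ B
6 ∉ (((C − (A ∩ B)) − B) △ A)ᶜ and 6 ∈ (C ∩ B), so 6 ∈ (((C − (A ∩ B)) − B) △ A)ᶜ △ (C ∩ B)
6 ∉ ((((C − (A ∩ B)) − B) △ A)ᶜ △ (C ∩ B))ᶜ since 6 ∈ ((((C − (A ∩ B)) − B) △ A)ᶜ △ (C ∩ B))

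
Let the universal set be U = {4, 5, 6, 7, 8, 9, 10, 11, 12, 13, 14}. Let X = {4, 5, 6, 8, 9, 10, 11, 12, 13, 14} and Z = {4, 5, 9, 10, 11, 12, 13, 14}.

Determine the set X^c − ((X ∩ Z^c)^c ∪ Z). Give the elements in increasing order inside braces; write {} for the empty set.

X^c = {7}
Z^c = {6, 7, 8}
X ∩ Z^c = {6, 8}
(X ∩ Z^c)^c = {4, 5, 7, 9, 10, 11, 12, 13, 14}
(X ∩ Z^c)^c ∪ Z = {4, 5, 7, 9, 10, 11, 12, 13, 14}
X^c − ((X ∩ Z^c)^c ∪ Z) = {}

{}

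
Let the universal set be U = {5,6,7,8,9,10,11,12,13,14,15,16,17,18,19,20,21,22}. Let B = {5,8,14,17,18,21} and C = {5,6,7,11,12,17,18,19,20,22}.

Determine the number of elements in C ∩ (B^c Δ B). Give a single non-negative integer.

B^c = {6,7,9,10,11,12,13,15,16,19,20,22}
B^c Δ B = {5,6,7,8,9,10,11,12,13,14,15,16,17,18,19,20,21,22}
C ∩ (B^c Δ B) = {5,6,7,11,12,17,18,19,20,22}
|C ∩ (B^c Δ B)| = 10

10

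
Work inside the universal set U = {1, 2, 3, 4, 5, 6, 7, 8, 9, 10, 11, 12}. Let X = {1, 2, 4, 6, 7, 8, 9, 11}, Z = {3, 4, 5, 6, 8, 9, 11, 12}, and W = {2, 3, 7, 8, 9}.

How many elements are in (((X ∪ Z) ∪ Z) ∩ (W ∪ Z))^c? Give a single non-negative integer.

X ∪ Z = {1, 2, 3, 4, 5, 6, 7, 8, 9, 11, 12}
(X ∪ Z) ∪ Z = {1, 2, 3, 4, 5, 6, 7, 8, 9, 11, 12}
W ∪ Z = {2, 3, 4, 5, 6, 7, 8, 9, 11, 12}
((X ∪ Z) ∪ Z) ∩ (W ∪ Z) = {2, 3, 4, 5, 6, 7, 8, 9, 11, 12}
(((X ∪ Z) ∪ Z) ∩ (W ∪ Z))^c = {1, 10}
|(((X ∪ Z) ∪ Z) ∩ (W ∪ Z))^c| = 2

2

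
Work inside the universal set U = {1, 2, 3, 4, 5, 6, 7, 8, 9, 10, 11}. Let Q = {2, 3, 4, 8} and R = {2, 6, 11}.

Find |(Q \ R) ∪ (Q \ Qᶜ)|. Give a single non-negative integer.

Q \ R = {3, 4, 8}
Qᶜ = {1, 5, 6, 7, 9, 10, 11}
Q \ Qᶜ = {2, 3, 4, 8}
(Q \ R) ∪ (Q \ Qᶜ) = {2, 3, 4, 8}
|(Q \ R) ∪ (Q \ Qᶜ)| = 4

4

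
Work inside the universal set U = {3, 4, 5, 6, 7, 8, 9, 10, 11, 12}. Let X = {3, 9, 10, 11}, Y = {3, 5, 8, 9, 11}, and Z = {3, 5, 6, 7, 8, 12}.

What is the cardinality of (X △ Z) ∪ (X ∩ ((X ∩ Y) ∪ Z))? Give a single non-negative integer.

9

X △ Z = {5, 6, 7, 8, 9, 10, 11, 12}
X ∩ Y = {3, 9, 11}
(X ∩ Y) ∪ Z = {3, 5, 6, 7, 8, 9, 11, 12}
X ∩ ((X ∩ Y) ∪ Z) = {3, 9, 11}
(X △ Z) ∪ (X ∩ ((X ∩ Y) ∪ Z)) = {3, 5, 6, 7, 8, 9, 10, 11, 12}
|(X △ Z) ∪ (X ∩ ((X ∩ Y) ∪ Z))| = 9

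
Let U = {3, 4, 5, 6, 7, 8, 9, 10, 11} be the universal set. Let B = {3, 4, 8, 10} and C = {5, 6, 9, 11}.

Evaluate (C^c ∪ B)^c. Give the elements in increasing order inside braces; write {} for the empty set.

C^c = {3, 4, 7, 8, 10}
C^c ∪ B = {3, 4, 7, 8, 10}
(C^c ∪ B)^c = {5, 6, 9, 11}

{5, 6, 9, 11}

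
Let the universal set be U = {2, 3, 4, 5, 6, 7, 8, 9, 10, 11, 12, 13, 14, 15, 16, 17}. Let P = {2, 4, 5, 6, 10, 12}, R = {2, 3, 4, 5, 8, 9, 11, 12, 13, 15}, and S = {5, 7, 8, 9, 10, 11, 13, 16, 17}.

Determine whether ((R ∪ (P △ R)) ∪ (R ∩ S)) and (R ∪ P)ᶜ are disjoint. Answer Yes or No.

P △ R = {3, 6, 8, 9, 10, 11, 13, 15}
R ∪ (P △ R) = {2, 3, 4, 5, 6, 8, 9, 10, 11, 12, 13, 15}
R ∩ S = {5, 8, 9, 11, 13}
(R ∪ (P △ R)) ∪ (R ∩ S) = {2, 3, 4, 5, 6, 8, 9, 10, 11, 12, 13, 15}
R ∪ P = {2, 3, 4, 5, 6, 8, 9, 10, 11, 12, 13, 15}
(R ∪ P)ᶜ = {7, 14, 16, 17}
{2, 3, 4, 5, 6, 8, 9, 10, 11, 12, 13, 15} and {7, 14, 16, 17} share no elements.

Yes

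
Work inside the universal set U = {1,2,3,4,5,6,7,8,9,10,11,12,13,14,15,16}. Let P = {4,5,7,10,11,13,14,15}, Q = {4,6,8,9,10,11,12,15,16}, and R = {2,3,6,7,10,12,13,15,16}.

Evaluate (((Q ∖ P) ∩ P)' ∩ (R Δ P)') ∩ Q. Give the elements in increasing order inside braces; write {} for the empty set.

Q ∖ P = {6,8,9,12,16}
(Q ∖ P) ∩ P = {}
((Q ∖ P) ∩ P)' = {1,2,3,4,5,6,7,8,9,10,11,12,13,14,15,16}
R Δ P = {2,3,4,5,6,11,12,14,16}
(R Δ P)' = {1,7,8,9,10,13,15}
((Q ∖ P) ∩ P)' ∩ (R Δ P)' = {1,7,8,9,10,13,15}
(((Q ∖ P) ∩ P)' ∩ (R Δ P)') ∩ Q = {8,9,10,15}

{8,9,10,15}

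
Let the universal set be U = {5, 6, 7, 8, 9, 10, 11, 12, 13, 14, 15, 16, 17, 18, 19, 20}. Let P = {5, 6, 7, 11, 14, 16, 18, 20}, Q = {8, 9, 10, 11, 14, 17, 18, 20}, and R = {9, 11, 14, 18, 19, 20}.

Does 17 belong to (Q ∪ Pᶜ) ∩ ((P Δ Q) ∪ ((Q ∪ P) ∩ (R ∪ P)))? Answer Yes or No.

17 ∉ P, so 17 ∈ Pᶜ
17 ∈ Q and 17 ∈ Pᶜ, so 17 ∈ Q ∪ Pᶜ
17 ∉ P and 17 ∈ Q, so 17 ∈ P Δ Q
17 ∈ Q and 17 ∉ P, so 17 ∈ Q ∪ P
17 ∉ R and 17 ∉ P, so 17 ∉ R ∪ P
17 ∈ (Q ∪ P) and 17 ∉ (R ∪ P), so 17 ∉ (Q ∪ P) ∩ (R ∪ P)
17 ∈ (P Δ Q) and 17 ∉ ((Q ∪ P) ∩ (R ∪ P)), so 17 ∈ (P Δ Q) ∪ ((Q ∪ P) ∩ (R ∪ P))
17 ∈ (Q ∪ Pᶜ) and 17 ∈ ((P Δ Q) ∪ ((Q ∪ P) ∩ (R ∪ P))), so 17 ∈ (Q ∪ Pᶜ) ∩ ((P Δ Q) ∪ ((Q ∪ P) ∩ (R ∪ P)))

Yes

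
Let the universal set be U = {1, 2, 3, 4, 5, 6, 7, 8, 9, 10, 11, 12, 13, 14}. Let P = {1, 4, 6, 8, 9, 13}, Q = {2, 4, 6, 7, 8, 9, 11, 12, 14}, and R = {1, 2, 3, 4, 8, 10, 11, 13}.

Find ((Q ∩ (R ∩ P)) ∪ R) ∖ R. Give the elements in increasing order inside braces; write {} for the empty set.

R ∩ P = {1, 4, 8, 13}
Q ∩ (R ∩ P) = {4, 8}
(Q ∩ (R ∩ P)) ∪ R = {1, 2, 3, 4, 8, 10, 11, 13}
((Q ∩ (R ∩ P)) ∪ R) ∖ R = {}

{}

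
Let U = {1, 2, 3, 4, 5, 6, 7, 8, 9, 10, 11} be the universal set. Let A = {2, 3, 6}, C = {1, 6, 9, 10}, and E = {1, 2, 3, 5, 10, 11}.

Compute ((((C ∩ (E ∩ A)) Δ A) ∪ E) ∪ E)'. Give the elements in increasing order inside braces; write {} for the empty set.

{4, 7, 8, 9}

E ∩ A = {2, 3}
C ∩ (E ∩ A) = {}
(C ∩ (E ∩ A)) Δ A = {2, 3, 6}
((C ∩ (E ∩ A)) Δ A) ∪ E = {1, 2, 3, 5, 6, 10, 11}
(((C ∩ (E ∩ A)) Δ A) ∪ E) ∪ E = {1, 2, 3, 5, 6, 10, 11}
((((C ∩ (E ∩ A)) Δ A) ∪ E) ∪ E)' = {4, 7, 8, 9}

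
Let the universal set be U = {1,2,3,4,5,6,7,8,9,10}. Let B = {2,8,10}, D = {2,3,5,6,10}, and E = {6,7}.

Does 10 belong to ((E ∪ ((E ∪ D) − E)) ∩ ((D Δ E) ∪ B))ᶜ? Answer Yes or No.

No

10 ∉ E and 10 ∈ D, so 10 ∈ E ∪ D
10 ∈ (E ∪ D) and 10 ∉ E, so 10 ∈ (E ∪ D) − E
10 ∉ E and 10 ∈ ((E ∪ D) − E), so 10 ∈ E ∪ ((E ∪ D) − E)
10 ∈ D and 10 ∉ E, so 10 ∈ D Δ E
10 ∈ (D Δ E) and 10 ∈ B, so 10 ∈ (D Δ E) ∪ B
10 ∈ (E ∪ ((E ∪ D) − E)) and 10 ∈ ((D Δ E) ∪ B), so 10 ∈ (E ∪ ((E ∪ D) − E)) ∩ ((D Δ E) ∪ B)
10 ∉ ((E ∪ ((E ∪ D) − E)) ∩ ((D Δ E) ∪ B))ᶜ since 10 ∈ ((E ∪ ((E ∪ D) − E)) ∩ ((D Δ E) ∪ B))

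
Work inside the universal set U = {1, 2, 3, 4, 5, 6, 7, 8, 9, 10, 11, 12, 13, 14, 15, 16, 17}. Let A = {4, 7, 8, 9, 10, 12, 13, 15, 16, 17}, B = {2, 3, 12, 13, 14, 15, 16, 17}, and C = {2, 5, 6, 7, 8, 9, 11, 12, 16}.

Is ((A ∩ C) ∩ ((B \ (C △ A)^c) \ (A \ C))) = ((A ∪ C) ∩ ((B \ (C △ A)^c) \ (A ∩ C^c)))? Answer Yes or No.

No

A ∩ C = {7, 8, 9, 12, 16}
C △ A = {2, 4, 5, 6, 10, 11, 13, 15, 17}
(C △ A)^c = {1, 3, 7, 8, 9, 12, 14, 16}
B \ (C △ A)^c = {2, 13, 15, 17}
A \ C = {4, 10, 13, 15, 17}
(B \ (C △ A)^c) \ (A \ C) = {2}
(A ∩ C) ∩ ((B \ (C △ A)^c) \ (A \ C)) = {}
A ∪ C = {2, 4, 5, 6, 7, 8, 9, 10, 11, 12, 13, 15, 16, 17}
C^c = {1, 3, 4, 10, 13, 14, 15, 17}
A ∩ C^c = {4, 10, 13, 15, 17}
(B \ (C △ A)^c) \ (A ∩ C^c) = {2}
(A ∪ C) ∩ ((B \ (C △ A)^c) \ (A ∩ C^c)) = {2}
2 ∈ (A ∪ C) ∩ ((B \ (C △ A)^c) \ (A ∩ C^c)) but 2 ∉ (A ∩ C) ∩ ((B \ (C △ A)^c) \ (A \ C)), so they differ.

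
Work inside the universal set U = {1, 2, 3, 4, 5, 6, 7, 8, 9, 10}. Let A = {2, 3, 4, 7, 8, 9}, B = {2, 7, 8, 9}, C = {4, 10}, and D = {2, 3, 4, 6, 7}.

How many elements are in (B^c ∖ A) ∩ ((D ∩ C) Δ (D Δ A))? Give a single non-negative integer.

B^c = {1, 3, 4, 5, 6, 10}
B^c ∖ A = {1, 5, 6, 10}
D ∩ C = {4}
D Δ A = {6, 8, 9}
(D ∩ C) Δ (D Δ A) = {4, 6, 8, 9}
(B^c ∖ A) ∩ ((D ∩ C) Δ (D Δ A)) = {6}
|(B^c ∖ A) ∩ ((D ∩ C) Δ (D Δ A))| = 1

1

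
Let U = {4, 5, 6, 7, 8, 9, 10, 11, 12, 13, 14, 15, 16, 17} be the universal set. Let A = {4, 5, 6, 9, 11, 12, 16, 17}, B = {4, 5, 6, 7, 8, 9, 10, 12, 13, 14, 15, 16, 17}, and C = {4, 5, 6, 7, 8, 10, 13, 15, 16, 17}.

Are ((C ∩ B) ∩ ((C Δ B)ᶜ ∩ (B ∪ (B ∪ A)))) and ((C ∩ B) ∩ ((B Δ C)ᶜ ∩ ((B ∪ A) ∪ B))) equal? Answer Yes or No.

C ∩ B = {4, 5, 6, 7, 8, 10, 13, 15, 16, 17}
C Δ B = {9, 12, 14}
(C Δ B)ᶜ = {4, 5, 6, 7, 8, 10, 11, 13, 15, 16, 17}
B ∪ A = {4, 5, 6, 7, 8, 9, 10, 11, 12, 13, 14, 15, 16, 17}
B ∪ (B ∪ A) = {4, 5, 6, 7, 8, 9, 10, 11, 12, 13, 14, 15, 16, 17}
(C Δ B)ᶜ ∩ (B ∪ (B ∪ A)) = {4, 5, 6, 7, 8, 10, 11, 13, 15, 16, 17}
(C ∩ B) ∩ ((C Δ B)ᶜ ∩ (B ∪ (B ∪ A))) = {4, 5, 6, 7, 8, 10, 13, 15, 16, 17}
B Δ C = {9, 12, 14}
(B Δ C)ᶜ = {4, 5, 6, 7, 8, 10, 11, 13, 15, 16, 17}
(B ∪ A) ∪ B = {4, 5, 6, 7, 8, 9, 10, 11, 12, 13, 14, 15, 16, 17}
(B Δ C)ᶜ ∩ ((B ∪ A) ∪ B) = {4, 5, 6, 7, 8, 10, 11, 13, 15, 16, 17}
(C ∩ B) ∩ ((B Δ C)ᶜ ∩ ((B ∪ A) ∪ B)) = {4, 5, 6, 7, 8, 10, 13, 15, 16, 17}
Both equal {4, 5, 6, 7, 8, 10, 13, 15, 16, 17}, so (C ∩ B) ∩ ((C Δ B)ᶜ ∩ (B ∪ (B ∪ A))) = (C ∩ B) ∩ ((B Δ C)ᶜ ∩ ((B ∪ A) ∪ B)).

Yes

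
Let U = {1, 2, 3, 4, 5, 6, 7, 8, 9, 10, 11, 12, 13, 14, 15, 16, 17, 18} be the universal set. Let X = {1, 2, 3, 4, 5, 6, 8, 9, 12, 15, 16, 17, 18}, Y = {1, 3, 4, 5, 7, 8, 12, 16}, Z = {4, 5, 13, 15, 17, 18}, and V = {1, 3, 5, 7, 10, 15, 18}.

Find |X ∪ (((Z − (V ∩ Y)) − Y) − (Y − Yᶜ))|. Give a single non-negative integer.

V ∩ Y = {1, 3, 5, 7}
Z − (V ∩ Y) = {4, 13, 15, 17, 18}
(Z − (V ∩ Y)) − Y = {13, 15, 17, 18}
Yᶜ = {2, 6, 9, 10, 11, 13, 14, 15, 17, 18}
Y − Yᶜ = {1, 3, 4, 5, 7, 8, 12, 16}
((Z − (V ∩ Y)) − Y) − (Y − Yᶜ) = {13, 15, 17, 18}
X ∪ (((Z − (V ∩ Y)) − Y) − (Y − Yᶜ)) = {1, 2, 3, 4, 5, 6, 8, 9, 12, 13, 15, 16, 17, 18}
|X ∪ (((Z − (V ∩ Y)) − Y) − (Y − Yᶜ))| = 14

14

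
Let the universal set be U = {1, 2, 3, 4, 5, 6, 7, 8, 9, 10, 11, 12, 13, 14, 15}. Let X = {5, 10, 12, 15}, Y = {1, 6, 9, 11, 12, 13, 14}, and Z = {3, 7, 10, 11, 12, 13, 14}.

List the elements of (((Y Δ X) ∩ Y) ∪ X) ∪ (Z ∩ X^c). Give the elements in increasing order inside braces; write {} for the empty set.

{1, 3, 5, 6, 7, 9, 10, 11, 12, 13, 14, 15}

Y Δ X = {1, 5, 6, 9, 10, 11, 13, 14, 15}
(Y Δ X) ∩ Y = {1, 6, 9, 11, 13, 14}
((Y Δ X) ∩ Y) ∪ X = {1, 5, 6, 9, 10, 11, 12, 13, 14, 15}
X^c = {1, 2, 3, 4, 6, 7, 8, 9, 11, 13, 14}
Z ∩ X^c = {3, 7, 11, 13, 14}
(((Y Δ X) ∩ Y) ∪ X) ∪ (Z ∩ X^c) = {1, 3, 5, 6, 7, 9, 10, 11, 12, 13, 14, 15}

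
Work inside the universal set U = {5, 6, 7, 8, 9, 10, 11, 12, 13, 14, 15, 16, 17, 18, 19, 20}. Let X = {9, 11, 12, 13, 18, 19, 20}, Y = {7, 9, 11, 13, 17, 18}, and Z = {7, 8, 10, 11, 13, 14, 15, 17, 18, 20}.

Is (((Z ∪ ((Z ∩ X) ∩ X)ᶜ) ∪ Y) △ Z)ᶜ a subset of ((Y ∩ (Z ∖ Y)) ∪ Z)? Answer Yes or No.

Z ∩ X = {11, 13, 18, 20}
(Z ∩ X) ∩ X = {11, 13, 18, 20}
((Z ∩ X) ∩ X)ᶜ = {5, 6, 7, 8, 9, 10, 12, 14, 15, 16, 17, 19}
Z ∪ ((Z ∩ X) ∩ X)ᶜ = {5, 6, 7, 8, 9, 10, 11, 12, 13, 14, 15, 16, 17, 18, 19, 20}
(Z ∪ ((Z ∩ X) ∩ X)ᶜ) ∪ Y = {5, 6, 7, 8, 9, 10, 11, 12, 13, 14, 15, 16, 17, 18, 19, 20}
((Z ∪ ((Z ∩ X) ∩ X)ᶜ) ∪ Y) △ Z = {5, 6, 9, 12, 16, 19}
(((Z ∪ ((Z ∩ X) ∩ X)ᶜ) ∪ Y) △ Z)ᶜ = {7, 8, 10, 11, 13, 14, 15, 17, 18, 20}
Z ∖ Y = {8, 10, 14, 15, 20}
Y ∩ (Z ∖ Y) = {}
(Y ∩ (Z ∖ Y)) ∪ Z = {7, 8, 10, 11, 13, 14, 15, 17, 18, 20}
Every element of {7, 8, 10, 11, 13, 14, 15, 17, 18, 20} is in {7, 8, 10, 11, 13, 14, 15, 17, 18, 20}, so (((Z ∪ ((Z ∩ X) ∩ X)ᶜ) ∪ Y) △ Z)ᶜ ⊆ (Y ∩ (Z ∖ Y)) ∪ Z.

Yes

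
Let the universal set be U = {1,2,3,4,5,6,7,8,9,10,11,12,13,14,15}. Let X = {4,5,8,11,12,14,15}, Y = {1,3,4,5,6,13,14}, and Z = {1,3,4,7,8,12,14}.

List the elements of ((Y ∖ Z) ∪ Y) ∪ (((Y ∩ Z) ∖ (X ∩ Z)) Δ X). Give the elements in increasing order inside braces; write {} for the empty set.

{1,3,4,5,6,8,11,12,13,14,15}

Y ∖ Z = {5,6,13}
(Y ∖ Z) ∪ Y = {1,3,4,5,6,13,14}
Y ∩ Z = {1,3,4,14}
X ∩ Z = {4,8,12,14}
(Y ∩ Z) ∖ (X ∩ Z) = {1,3}
((Y ∩ Z) ∖ (X ∩ Z)) Δ X = {1,3,4,5,8,11,12,14,15}
((Y ∖ Z) ∪ Y) ∪ (((Y ∩ Z) ∖ (X ∩ Z)) Δ X) = {1,3,4,5,6,8,11,12,13,14,15}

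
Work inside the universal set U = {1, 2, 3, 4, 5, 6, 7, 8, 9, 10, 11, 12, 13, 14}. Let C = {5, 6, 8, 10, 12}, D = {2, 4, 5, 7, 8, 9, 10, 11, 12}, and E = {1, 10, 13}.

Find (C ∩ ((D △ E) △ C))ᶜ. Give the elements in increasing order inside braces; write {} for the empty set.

{1, 2, 3, 4, 5, 7, 8, 9, 11, 12, 13, 14}

D △ E = {1, 2, 4, 5, 7, 8, 9, 11, 12, 13}
(D △ E) △ C = {1, 2, 4, 6, 7, 9, 10, 11, 13}
C ∩ ((D △ E) △ C) = {6, 10}
(C ∩ ((D △ E) △ C))ᶜ = {1, 2, 3, 4, 5, 7, 8, 9, 11, 12, 13, 14}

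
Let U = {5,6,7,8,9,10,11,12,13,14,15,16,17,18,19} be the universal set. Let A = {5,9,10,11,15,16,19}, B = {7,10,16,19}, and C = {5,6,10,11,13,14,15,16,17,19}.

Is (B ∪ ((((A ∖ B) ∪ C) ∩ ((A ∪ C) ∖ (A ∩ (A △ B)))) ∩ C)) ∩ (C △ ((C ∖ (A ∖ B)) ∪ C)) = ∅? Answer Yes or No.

Yes

A ∖ B = {5,9,11,15}
(A ∖ B) ∪ C = {5,6,9,10,11,13,14,15,16,17,19}
A ∪ C = {5,6,9,10,11,13,14,15,16,17,19}
A △ B = {5,7,9,11,15}
A ∩ (A △ B) = {5,9,11,15}
(A ∪ C) ∖ (A ∩ (A △ B)) = {6,10,13,14,16,17,19}
((A ∖ B) ∪ C) ∩ ((A ∪ C) ∖ (A ∩ (A △ B))) = {6,10,13,14,16,17,19}
(((A ∖ B) ∪ C) ∩ ((A ∪ C) ∖ (A ∩ (A △ B)))) ∩ C = {6,10,13,14,16,17,19}
B ∪ ((((A ∖ B) ∪ C) ∩ ((A ∪ C) ∖ (A ∩ (A △ B)))) ∩ C) = {6,7,10,13,14,16,17,19}
C ∖ (A ∖ B) = {6,10,13,14,16,17,19}
(C ∖ (A ∖ B)) ∪ C = {5,6,10,11,13,14,15,16,17,19}
C △ ((C ∖ (A ∖ B)) ∪ C) = {}
{6,7,10,13,14,16,17,19} and {} share no elements.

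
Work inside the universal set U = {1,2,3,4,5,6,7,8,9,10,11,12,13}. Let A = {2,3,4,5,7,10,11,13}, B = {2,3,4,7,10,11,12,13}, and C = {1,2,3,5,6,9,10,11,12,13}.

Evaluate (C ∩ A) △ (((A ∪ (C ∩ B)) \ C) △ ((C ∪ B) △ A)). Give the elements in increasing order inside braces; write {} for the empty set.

{1,2,3,4,5,6,7,9,10,11,12,13}

C ∩ A = {2,3,5,10,11,13}
C ∩ B = {2,3,10,11,12,13}
A ∪ (C ∩ B) = {2,3,4,5,7,10,11,12,13}
(A ∪ (C ∩ B)) \ C = {4,7}
C ∪ B = {1,2,3,4,5,6,7,9,10,11,12,13}
(C ∪ B) △ A = {1,6,9,12}
((A ∪ (C ∩ B)) \ C) △ ((C ∪ B) △ A) = {1,4,6,7,9,12}
(C ∩ A) △ (((A ∪ (C ∩ B)) \ C) △ ((C ∪ B) △ A)) = {1,2,3,4,5,6,7,9,10,11,12,13}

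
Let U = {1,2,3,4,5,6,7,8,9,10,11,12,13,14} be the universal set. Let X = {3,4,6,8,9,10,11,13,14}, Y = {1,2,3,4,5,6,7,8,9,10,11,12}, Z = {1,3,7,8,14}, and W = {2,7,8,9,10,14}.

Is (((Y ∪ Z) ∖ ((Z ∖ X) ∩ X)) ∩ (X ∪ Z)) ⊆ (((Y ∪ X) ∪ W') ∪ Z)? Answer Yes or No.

Yes

Y ∪ Z = {1,2,3,4,5,6,7,8,9,10,11,12,14}
Z ∖ X = {1,7}
(Z ∖ X) ∩ X = {}
(Y ∪ Z) ∖ ((Z ∖ X) ∩ X) = {1,2,3,4,5,6,7,8,9,10,11,12,14}
X ∪ Z = {1,3,4,6,7,8,9,10,11,13,14}
((Y ∪ Z) ∖ ((Z ∖ X) ∩ X)) ∩ (X ∪ Z) = {1,3,4,6,7,8,9,10,11,14}
Y ∪ X = {1,2,3,4,5,6,7,8,9,10,11,12,13,14}
W' = {1,3,4,5,6,11,12,13}
(Y ∪ X) ∪ W' = {1,2,3,4,5,6,7,8,9,10,11,12,13,14}
((Y ∪ X) ∪ W') ∪ Z = {1,2,3,4,5,6,7,8,9,10,11,12,13,14}
Every element of {1,3,4,6,7,8,9,10,11,14} is in {1,2,3,4,5,6,7,8,9,10,11,12,13,14}, so ((Y ∪ Z) ∖ ((Z ∖ X) ∩ X)) ∩ (X ∪ Z) ⊆ ((Y ∪ X) ∪ W') ∪ Z.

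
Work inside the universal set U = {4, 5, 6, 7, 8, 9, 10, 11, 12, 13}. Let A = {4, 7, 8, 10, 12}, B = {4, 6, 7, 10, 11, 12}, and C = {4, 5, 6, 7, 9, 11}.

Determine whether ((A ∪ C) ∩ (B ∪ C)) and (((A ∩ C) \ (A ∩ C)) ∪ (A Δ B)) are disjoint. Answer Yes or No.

No

A ∪ C = {4, 5, 6, 7, 8, 9, 10, 11, 12}
B ∪ C = {4, 5, 6, 7, 9, 10, 11, 12}
(A ∪ C) ∩ (B ∪ C) = {4, 5, 6, 7, 9, 10, 11, 12}
A ∩ C = {4, 7}
(A ∩ C) \ (A ∩ C) = {}
A Δ B = {6, 8, 11}
((A ∩ C) \ (A ∩ C)) ∪ (A Δ B) = {6, 8, 11}
6 lies in both, so they are not disjoint.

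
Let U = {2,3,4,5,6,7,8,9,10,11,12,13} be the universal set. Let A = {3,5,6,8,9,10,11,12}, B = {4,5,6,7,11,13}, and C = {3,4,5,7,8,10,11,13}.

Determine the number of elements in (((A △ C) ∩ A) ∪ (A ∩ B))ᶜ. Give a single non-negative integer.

7

A △ C = {4,6,7,9,12,13}
(A △ C) ∩ A = {6,9,12}
A ∩ B = {5,6,11}
((A △ C) ∩ A) ∪ (A ∩ B) = {5,6,9,11,12}
(((A △ C) ∩ A) ∪ (A ∩ B))ᶜ = {2,3,4,7,8,10,13}
|(((A △ C) ∩ A) ∪ (A ∩ B))ᶜ| = 7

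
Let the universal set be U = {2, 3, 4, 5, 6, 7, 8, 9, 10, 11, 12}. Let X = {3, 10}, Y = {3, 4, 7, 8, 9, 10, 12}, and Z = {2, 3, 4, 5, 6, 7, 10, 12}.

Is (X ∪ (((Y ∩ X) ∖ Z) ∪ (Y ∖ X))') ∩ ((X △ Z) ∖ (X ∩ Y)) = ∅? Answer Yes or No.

Y ∩ X = {3, 10}
(Y ∩ X) ∖ Z = {}
Y ∖ X = {4, 7, 8, 9, 12}
((Y ∩ X) ∖ Z) ∪ (Y ∖ X) = {4, 7, 8, 9, 12}
(((Y ∩ X) ∖ Z) ∪ (Y ∖ X))' = {2, 3, 5, 6, 10, 11}
X ∪ (((Y ∩ X) ∖ Z) ∪ (Y ∖ X))' = {2, 3, 5, 6, 10, 11}
X △ Z = {2, 4, 5, 6, 7, 12}
X ∩ Y = {3, 10}
(X △ Z) ∖ (X ∩ Y) = {2, 4, 5, 6, 7, 12}
2 lies in both, so they are not disjoint.

No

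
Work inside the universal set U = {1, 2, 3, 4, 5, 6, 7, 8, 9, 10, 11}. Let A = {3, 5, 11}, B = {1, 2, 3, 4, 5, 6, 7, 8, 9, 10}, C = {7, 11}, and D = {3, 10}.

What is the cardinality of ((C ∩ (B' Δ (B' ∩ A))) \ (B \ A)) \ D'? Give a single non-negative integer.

B' = {11}
B' ∩ A = {11}
B' Δ (B' ∩ A) = {}
C ∩ (B' Δ (B' ∩ A)) = {}
B \ A = {1, 2, 4, 6, 7, 8, 9, 10}
(C ∩ (B' Δ (B' ∩ A))) \ (B \ A) = {}
D' = {1, 2, 4, 5, 6, 7, 8, 9, 11}
((C ∩ (B' Δ (B' ∩ A))) \ (B \ A)) \ D' = {}
|((C ∩ (B' Δ (B' ∩ A))) \ (B \ A)) \ D'| = 0

0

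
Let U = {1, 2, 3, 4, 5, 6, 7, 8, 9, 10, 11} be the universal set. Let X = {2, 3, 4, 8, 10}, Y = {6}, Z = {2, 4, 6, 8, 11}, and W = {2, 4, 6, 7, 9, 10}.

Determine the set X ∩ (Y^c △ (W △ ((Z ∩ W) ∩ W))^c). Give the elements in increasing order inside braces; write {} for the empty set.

{10}

Y^c = {1, 2, 3, 4, 5, 7, 8, 9, 10, 11}
Z ∩ W = {2, 4, 6}
(Z ∩ W) ∩ W = {2, 4, 6}
W △ ((Z ∩ W) ∩ W) = {7, 9, 10}
(W △ ((Z ∩ W) ∩ W))^c = {1, 2, 3, 4, 5, 6, 8, 11}
Y^c △ (W △ ((Z ∩ W) ∩ W))^c = {6, 7, 9, 10}
X ∩ (Y^c △ (W △ ((Z ∩ W) ∩ W))^c) = {10}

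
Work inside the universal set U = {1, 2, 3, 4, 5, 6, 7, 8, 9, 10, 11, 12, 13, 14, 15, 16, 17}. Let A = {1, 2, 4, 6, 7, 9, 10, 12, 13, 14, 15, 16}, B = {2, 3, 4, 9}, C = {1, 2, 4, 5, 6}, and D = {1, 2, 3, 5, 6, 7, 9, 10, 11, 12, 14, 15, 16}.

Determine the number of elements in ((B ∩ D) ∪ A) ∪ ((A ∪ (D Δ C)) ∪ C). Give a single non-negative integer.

B ∩ D = {2, 3, 9}
(B ∩ D) ∪ A = {1, 2, 3, 4, 6, 7, 9, 10, 12, 13, 14, 15, 16}
D Δ C = {3, 4, 7, 9, 10, 11, 12, 14, 15, 16}
A ∪ (D Δ C) = {1, 2, 3, 4, 6, 7, 9, 10, 11, 12, 13, 14, 15, 16}
(A ∪ (D Δ C)) ∪ C = {1, 2, 3, 4, 5, 6, 7, 9, 10, 11, 12, 13, 14, 15, 16}
((B ∩ D) ∪ A) ∪ ((A ∪ (D Δ C)) ∪ C) = {1, 2, 3, 4, 5, 6, 7, 9, 10, 11, 12, 13, 14, 15, 16}
|((B ∩ D) ∪ A) ∪ ((A ∪ (D Δ C)) ∪ C)| = 15

15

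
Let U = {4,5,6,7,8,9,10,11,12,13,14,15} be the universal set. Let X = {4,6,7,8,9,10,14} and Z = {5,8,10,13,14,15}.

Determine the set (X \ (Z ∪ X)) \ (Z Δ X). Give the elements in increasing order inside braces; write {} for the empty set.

{}

Z ∪ X = {4,5,6,7,8,9,10,13,14,15}
X \ (Z ∪ X) = {}
Z Δ X = {4,5,6,7,9,13,15}
(X \ (Z ∪ X)) \ (Z Δ X) = {}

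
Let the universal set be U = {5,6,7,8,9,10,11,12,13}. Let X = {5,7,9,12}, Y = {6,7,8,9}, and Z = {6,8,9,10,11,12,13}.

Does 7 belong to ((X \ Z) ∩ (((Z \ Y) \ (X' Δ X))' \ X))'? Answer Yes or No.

7 ∈ X and 7 ∉ Z, so 7 ∈ X \ Z
7 ∉ Z and 7 ∈ Y, so 7 ∉ Z \ Y
7 ∈ X, so 7 ∉ X'
7 ∉ X' and 7 ∈ X, so 7 ∈ X' Δ X
7 ∉ (Z \ Y) and 7 ∈ (X' Δ X), so 7 ∉ (Z \ Y) \ (X' Δ X)
7 ∈ ((Z \ Y) \ (X' Δ X))' since 7 ∉ ((Z \ Y) \ (X' Δ X))
7 ∈ ((Z \ Y) \ (X' Δ X))' and 7 ∈ X, so 7 ∉ ((Z \ Y) \ (X' Δ X))' \ X
7 ∈ (X \ Z) and 7 ∉ (((Z \ Y) \ (X' Δ X))' \ X), so 7 ∉ (X \ Z) ∩ (((Z \ Y) \ (X' Δ X))' \ X)
7 ∈ ((X \ Z) ∩ (((Z \ Y) \ (X' Δ X))' \ X))' since 7 ∉ ((X \ Z) ∩ (((Z \ Y) \ (X' Δ X))' \ X))

Yes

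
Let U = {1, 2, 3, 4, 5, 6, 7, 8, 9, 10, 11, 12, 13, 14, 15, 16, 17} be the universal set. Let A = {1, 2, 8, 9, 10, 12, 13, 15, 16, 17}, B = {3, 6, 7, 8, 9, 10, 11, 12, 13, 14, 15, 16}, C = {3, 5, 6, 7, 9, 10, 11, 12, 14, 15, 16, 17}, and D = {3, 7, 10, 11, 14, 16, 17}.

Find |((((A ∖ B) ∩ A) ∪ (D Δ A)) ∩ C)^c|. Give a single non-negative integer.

A ∖ B = {1, 2, 17}
(A ∖ B) ∩ A = {1, 2, 17}
D Δ A = {1, 2, 3, 7, 8, 9, 11, 12, 13, 14, 15}
((A ∖ B) ∩ A) ∪ (D Δ A) = {1, 2, 3, 7, 8, 9, 11, 12, 13, 14, 15, 17}
(((A ∖ B) ∩ A) ∪ (D Δ A)) ∩ C = {3, 7, 9, 11, 12, 14, 15, 17}
((((A ∖ B) ∩ A) ∪ (D Δ A)) ∩ C)^c = {1, 2, 4, 5, 6, 8, 10, 13, 16}
|((((A ∖ B) ∩ A) ∪ (D Δ A)) ∩ C)^c| = 9

9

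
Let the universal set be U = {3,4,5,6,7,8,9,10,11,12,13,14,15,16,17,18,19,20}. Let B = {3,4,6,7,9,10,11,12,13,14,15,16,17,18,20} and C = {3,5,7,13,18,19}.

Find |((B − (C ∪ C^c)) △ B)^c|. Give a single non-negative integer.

3

C^c = {4,6,8,9,10,11,12,14,15,16,17,20}
C ∪ C^c = {3,4,5,6,7,8,9,10,11,12,13,14,15,16,17,18,19,20}
B − (C ∪ C^c) = {}
(B − (C ∪ C^c)) △ B = {3,4,6,7,9,10,11,12,13,14,15,16,17,18,20}
((B − (C ∪ C^c)) △ B)^c = {5,8,19}
|((B − (C ∪ C^c)) △ B)^c| = 3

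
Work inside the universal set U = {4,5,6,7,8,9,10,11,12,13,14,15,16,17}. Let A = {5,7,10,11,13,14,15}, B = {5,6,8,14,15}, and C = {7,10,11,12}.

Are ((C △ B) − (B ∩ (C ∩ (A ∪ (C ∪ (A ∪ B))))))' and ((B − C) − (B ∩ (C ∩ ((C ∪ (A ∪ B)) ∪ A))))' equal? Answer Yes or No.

C △ B = {5,6,7,8,10,11,12,14,15}
A ∪ B = {5,6,7,8,10,11,13,14,15}
C ∪ (A ∪ B) = {5,6,7,8,10,11,12,13,14,15}
A ∪ (C ∪ (A ∪ B)) = {5,6,7,8,10,11,12,13,14,15}
C ∩ (A ∪ (C ∪ (A ∪ B))) = {7,10,11,12}
B ∩ (C ∩ (A ∪ (C ∪ (A ∪ B)))) = {}
(C △ B) − (B ∩ (C ∩ (A ∪ (C ∪ (A ∪ B))))) = {5,6,7,8,10,11,12,14,15}
((C △ B) − (B ∩ (C ∩ (A ∪ (C ∪ (A ∪ B))))))' = {4,9,13,16,17}
B − C = {5,6,8,14,15}
(C ∪ (A ∪ B)) ∪ A = {5,6,7,8,10,11,12,13,14,15}
C ∩ ((C ∪ (A ∪ B)) ∪ A) = {7,10,11,12}
B ∩ (C ∩ ((C ∪ (A ∪ B)) ∪ A)) = {}
(B − C) − (B ∩ (C ∩ ((C ∪ (A ∪ B)) ∪ A))) = {5,6,8,14,15}
((B − C) − (B ∩ (C ∩ ((C ∪ (A ∪ B)) ∪ A))))' = {4,7,9,10,11,12,13,16,17}
7 ∈ ((B − C) − (B ∩ (C ∩ ((C ∪ (A ∪ B)) ∪ A))))' but 7 ∉ ((C △ B) − (B ∩ (C ∩ (A ∪ (C ∪ (A ∪ B))))))', so they differ.

No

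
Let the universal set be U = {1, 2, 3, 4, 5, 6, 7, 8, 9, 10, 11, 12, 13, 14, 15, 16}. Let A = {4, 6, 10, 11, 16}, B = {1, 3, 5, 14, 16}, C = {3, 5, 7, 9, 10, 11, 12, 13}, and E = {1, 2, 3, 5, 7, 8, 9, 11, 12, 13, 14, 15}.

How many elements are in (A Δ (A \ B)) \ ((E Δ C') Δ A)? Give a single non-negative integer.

1

A \ B = {4, 6, 10, 11}
A Δ (A \ B) = {16}
C' = {1, 2, 4, 6, 8, 14, 15, 16}
E Δ C' = {3, 4, 5, 6, 7, 9, 11, 12, 13, 16}
(E Δ C') Δ A = {3, 5, 7, 9, 10, 12, 13}
(A Δ (A \ B)) \ ((E Δ C') Δ A) = {16}
|(A Δ (A \ B)) \ ((E Δ C') Δ A)| = 1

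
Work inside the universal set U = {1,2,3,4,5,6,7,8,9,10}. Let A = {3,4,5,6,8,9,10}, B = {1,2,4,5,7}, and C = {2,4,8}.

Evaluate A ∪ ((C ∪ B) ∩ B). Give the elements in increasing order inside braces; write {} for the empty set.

C ∪ B = {1,2,4,5,7,8}
(C ∪ B) ∩ B = {1,2,4,5,7}
A ∪ ((C ∪ B) ∩ B) = {1,2,3,4,5,6,7,8,9,10}

{1,2,3,4,5,6,7,8,9,10}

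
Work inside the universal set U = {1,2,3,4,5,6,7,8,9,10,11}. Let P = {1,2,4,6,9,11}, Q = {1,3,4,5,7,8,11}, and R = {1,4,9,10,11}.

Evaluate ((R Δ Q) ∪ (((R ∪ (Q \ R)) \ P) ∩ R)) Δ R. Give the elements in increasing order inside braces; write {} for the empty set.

{1,3,4,5,7,8,11}

R Δ Q = {3,5,7,8,9,10}
Q \ R = {3,5,7,8}
R ∪ (Q \ R) = {1,3,4,5,7,8,9,10,11}
(R ∪ (Q \ R)) \ P = {3,5,7,8,10}
((R ∪ (Q \ R)) \ P) ∩ R = {10}
(R Δ Q) ∪ (((R ∪ (Q \ R)) \ P) ∩ R) = {3,5,7,8,9,10}
((R Δ Q) ∪ (((R ∪ (Q \ R)) \ P) ∩ R)) Δ R = {1,3,4,5,7,8,11}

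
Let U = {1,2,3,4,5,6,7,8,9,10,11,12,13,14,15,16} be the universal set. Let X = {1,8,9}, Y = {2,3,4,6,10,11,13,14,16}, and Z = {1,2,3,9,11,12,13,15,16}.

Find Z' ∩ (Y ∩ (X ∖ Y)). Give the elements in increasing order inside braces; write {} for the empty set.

{}

Z' = {4,5,6,7,8,10,14}
X ∖ Y = {1,8,9}
Y ∩ (X ∖ Y) = {}
Z' ∩ (Y ∩ (X ∖ Y)) = {}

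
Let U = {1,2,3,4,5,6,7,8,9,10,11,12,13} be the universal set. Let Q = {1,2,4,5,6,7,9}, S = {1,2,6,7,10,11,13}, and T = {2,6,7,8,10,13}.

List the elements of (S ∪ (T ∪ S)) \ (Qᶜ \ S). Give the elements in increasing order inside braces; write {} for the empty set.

T ∪ S = {1,2,6,7,8,10,11,13}
S ∪ (T ∪ S) = {1,2,6,7,8,10,11,13}
Qᶜ = {3,8,10,11,12,13}
Qᶜ \ S = {3,8,12}
(S ∪ (T ∪ S)) \ (Qᶜ \ S) = {1,2,6,7,10,11,13}

{1,2,6,7,10,11,13}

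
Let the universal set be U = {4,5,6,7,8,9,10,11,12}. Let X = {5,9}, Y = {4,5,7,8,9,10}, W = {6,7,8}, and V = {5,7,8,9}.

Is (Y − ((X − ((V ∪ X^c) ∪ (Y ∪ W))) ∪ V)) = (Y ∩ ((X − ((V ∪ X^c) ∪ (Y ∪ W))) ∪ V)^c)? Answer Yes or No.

X^c = {4,6,7,8,10,11,12}
V ∪ X^c = {4,5,6,7,8,9,10,11,12}
Y ∪ W = {4,5,6,7,8,9,10}
(V ∪ X^c) ∪ (Y ∪ W) = {4,5,6,7,8,9,10,11,12}
X − ((V ∪ X^c) ∪ (Y ∪ W)) = {}
(X − ((V ∪ X^c) ∪ (Y ∪ W))) ∪ V = {5,7,8,9}
Y − ((X − ((V ∪ X^c) ∪ (Y ∪ W))) ∪ V) = {4,10}
((X − ((V ∪ X^c) ∪ (Y ∪ W))) ∪ V)^c = {4,6,10,11,12}
Y ∩ ((X − ((V ∪ X^c) ∪ (Y ∪ W))) ∪ V)^c = {4,10}
Both equal {4,10}, so Y − ((X − ((V ∪ X^c) ∪ (Y ∪ W))) ∪ V) = Y ∩ ((X − ((V ∪ X^c) ∪ (Y ∪ W))) ∪ V)^c.

Yes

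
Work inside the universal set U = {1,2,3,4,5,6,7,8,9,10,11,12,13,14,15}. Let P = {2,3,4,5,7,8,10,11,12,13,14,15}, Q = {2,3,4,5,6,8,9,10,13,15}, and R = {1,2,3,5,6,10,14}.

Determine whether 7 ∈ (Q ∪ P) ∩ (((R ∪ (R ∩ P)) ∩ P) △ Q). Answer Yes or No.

7 ∉ Q and 7 ∈ P, so 7 ∈ Q ∪ P
7 ∉ R and 7 ∈ P, so 7 ∉ R ∩ P
7 ∉ R and 7 ∉ (R ∩ P), so 7 ∉ R ∪ (R ∩ P)
7 ∉ (R ∪ (R ∩ P)) and 7 ∈ P, so 7 ∉ (R ∪ (R ∩ P)) ∩ P
7 ∉ ((R ∪ (R ∩ P)) ∩ P) and 7 ∉ Q, so 7 ∉ ((R ∪ (R ∩ P)) ∩ P) △ Q
7 ∈ (Q ∪ P) and 7 ∉ (((R ∪ (R ∩ P)) ∩ P) △ Q), so 7 ∉ (Q ∪ P) ∩ (((R ∪ (R ∩ P)) ∩ P) △ Q)

No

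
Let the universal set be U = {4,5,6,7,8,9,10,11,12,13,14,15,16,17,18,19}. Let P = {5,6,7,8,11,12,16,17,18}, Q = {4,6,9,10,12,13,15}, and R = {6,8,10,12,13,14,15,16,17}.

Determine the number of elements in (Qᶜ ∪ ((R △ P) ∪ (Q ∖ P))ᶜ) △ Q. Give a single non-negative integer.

14

Qᶜ = {5,7,8,11,14,16,17,18,19}
R △ P = {5,7,10,11,13,14,15,18}
Q ∖ P = {4,9,10,13,15}
(R △ P) ∪ (Q ∖ P) = {4,5,7,9,10,11,13,14,15,18}
((R △ P) ∪ (Q ∖ P))ᶜ = {6,8,12,16,17,19}
Qᶜ ∪ ((R △ P) ∪ (Q ∖ P))ᶜ = {5,6,7,8,11,12,14,16,17,18,19}
(Qᶜ ∪ ((R △ P) ∪ (Q ∖ P))ᶜ) △ Q = {4,5,7,8,9,10,11,13,14,15,16,17,18,19}
|(Qᶜ ∪ ((R △ P) ∪ (Q ∖ P))ᶜ) △ Q| = 14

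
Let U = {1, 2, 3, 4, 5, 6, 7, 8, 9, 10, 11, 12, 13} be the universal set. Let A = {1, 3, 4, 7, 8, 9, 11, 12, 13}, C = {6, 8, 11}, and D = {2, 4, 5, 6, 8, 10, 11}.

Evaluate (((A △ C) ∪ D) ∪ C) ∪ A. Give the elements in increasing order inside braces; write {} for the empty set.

A △ C = {1, 3, 4, 6, 7, 9, 12, 13}
(A △ C) ∪ D = {1, 2, 3, 4, 5, 6, 7, 8, 9, 10, 11, 12, 13}
((A △ C) ∪ D) ∪ C = {1, 2, 3, 4, 5, 6, 7, 8, 9, 10, 11, 12, 13}
(((A △ C) ∪ D) ∪ C) ∪ A = {1, 2, 3, 4, 5, 6, 7, 8, 9, 10, 11, 12, 13}

{1, 2, 3, 4, 5, 6, 7, 8, 9, 10, 11, 12, 13}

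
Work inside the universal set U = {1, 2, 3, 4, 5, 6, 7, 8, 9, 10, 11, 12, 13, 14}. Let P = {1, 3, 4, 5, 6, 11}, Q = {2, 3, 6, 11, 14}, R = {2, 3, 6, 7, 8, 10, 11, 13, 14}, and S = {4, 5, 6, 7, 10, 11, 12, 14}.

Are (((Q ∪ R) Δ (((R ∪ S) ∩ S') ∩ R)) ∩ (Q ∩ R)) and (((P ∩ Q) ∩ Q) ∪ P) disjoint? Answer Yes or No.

Q ∪ R = {2, 3, 6, 7, 8, 10, 11, 13, 14}
R ∪ S = {2, 3, 4, 5, 6, 7, 8, 10, 11, 12, 13, 14}
S' = {1, 2, 3, 8, 9, 13}
(R ∪ S) ∩ S' = {2, 3, 8, 13}
((R ∪ S) ∩ S') ∩ R = {2, 3, 8, 13}
(Q ∪ R) Δ (((R ∪ S) ∩ S') ∩ R) = {6, 7, 10, 11, 14}
Q ∩ R = {2, 3, 6, 11, 14}
((Q ∪ R) Δ (((R ∪ S) ∩ S') ∩ R)) ∩ (Q ∩ R) = {6, 11, 14}
P ∩ Q = {3, 6, 11}
(P ∩ Q) ∩ Q = {3, 6, 11}
((P ∩ Q) ∩ Q) ∪ P = {1, 3, 4, 5, 6, 11}
6 lies in both, so they are not disjoint.

No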